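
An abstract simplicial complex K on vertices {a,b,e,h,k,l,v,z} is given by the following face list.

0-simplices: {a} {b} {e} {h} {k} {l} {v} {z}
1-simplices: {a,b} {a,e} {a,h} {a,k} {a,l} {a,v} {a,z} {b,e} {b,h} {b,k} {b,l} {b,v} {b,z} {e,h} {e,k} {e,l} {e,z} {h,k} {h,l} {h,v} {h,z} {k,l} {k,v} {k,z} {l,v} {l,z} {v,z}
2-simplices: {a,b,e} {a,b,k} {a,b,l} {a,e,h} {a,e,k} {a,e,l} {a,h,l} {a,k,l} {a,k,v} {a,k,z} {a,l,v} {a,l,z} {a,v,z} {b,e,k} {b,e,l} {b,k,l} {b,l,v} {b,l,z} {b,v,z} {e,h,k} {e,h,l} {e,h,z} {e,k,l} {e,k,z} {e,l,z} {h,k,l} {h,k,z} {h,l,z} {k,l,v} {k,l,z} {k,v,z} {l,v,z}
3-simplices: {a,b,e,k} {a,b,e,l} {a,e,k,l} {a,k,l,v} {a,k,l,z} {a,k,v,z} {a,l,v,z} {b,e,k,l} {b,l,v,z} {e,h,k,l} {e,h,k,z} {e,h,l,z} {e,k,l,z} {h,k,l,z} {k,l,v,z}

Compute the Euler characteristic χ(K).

χ(K)=-2

n_0=8 n_1=27 n_2=32 n_3=15
χ=+8−27+32−15=-2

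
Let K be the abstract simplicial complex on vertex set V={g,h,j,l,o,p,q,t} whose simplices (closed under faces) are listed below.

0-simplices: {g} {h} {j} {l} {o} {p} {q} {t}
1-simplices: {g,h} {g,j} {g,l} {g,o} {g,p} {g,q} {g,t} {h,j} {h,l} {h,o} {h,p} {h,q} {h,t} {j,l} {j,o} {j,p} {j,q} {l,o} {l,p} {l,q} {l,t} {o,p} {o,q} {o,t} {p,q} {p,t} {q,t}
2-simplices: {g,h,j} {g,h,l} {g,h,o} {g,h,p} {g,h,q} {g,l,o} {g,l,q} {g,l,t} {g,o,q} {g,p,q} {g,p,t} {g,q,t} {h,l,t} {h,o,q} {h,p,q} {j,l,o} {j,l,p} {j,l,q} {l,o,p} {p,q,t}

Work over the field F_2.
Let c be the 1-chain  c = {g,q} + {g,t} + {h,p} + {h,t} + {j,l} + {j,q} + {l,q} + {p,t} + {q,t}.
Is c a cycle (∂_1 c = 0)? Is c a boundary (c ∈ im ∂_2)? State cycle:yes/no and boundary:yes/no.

cycle:yes boundary:yes

n_0=8 n_1=27 n_2=20  [Z2]
∂1: piv[gh,gj,gl,go,gp,gq,gt] rk=7  ker:hj,hl,ho,hp,hq,ht,jl,jo,jp,jq,lo,lp,lq,lt,op,oq,ot,pq,pt,qt
∂2: piv[ghj,ghl,gho,ghp,ghq,glo,glq,glt,goq,gpq,gpt,gqt,hlt,jlo,jlp,jlq,lop] rk=17  ker:hoq,hpq,pqt
∂1c = 0
c vs im∂2: reduces to 0 ⇒ boundary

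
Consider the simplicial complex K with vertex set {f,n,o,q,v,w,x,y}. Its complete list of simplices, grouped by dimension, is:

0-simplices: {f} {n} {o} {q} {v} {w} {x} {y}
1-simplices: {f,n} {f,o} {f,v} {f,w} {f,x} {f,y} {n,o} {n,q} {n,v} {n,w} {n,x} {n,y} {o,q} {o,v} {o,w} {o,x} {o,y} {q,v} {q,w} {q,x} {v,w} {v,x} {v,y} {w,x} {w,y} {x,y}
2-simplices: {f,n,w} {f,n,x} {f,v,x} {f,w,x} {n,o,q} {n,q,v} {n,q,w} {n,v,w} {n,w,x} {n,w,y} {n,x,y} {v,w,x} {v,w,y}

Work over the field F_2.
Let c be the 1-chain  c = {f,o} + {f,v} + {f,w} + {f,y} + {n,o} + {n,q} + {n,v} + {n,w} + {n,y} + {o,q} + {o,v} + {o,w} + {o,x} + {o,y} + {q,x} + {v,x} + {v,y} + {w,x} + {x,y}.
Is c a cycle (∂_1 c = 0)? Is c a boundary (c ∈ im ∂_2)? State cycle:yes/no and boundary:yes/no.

cycle:no boundary:no

n_0=8 n_1=26 n_2=13  [Z2]
∂1: piv[fn,fo,fv,fw,fx,fy,nq] rk=7  ker:no,nv,nw,nx,ny,oq,ov,ow,ox,oy,qv,qw,qx,vw,vx,vy,wx,wy,xy
∂2: piv[fnw,fnx,fvx,fwx,noq,nqv,nqw,nvw,nwy,nxy,vwx,vwy] rk=12  ker:nwx
∂1c = {n} + {o} + {q} + {v} + {x} + {y}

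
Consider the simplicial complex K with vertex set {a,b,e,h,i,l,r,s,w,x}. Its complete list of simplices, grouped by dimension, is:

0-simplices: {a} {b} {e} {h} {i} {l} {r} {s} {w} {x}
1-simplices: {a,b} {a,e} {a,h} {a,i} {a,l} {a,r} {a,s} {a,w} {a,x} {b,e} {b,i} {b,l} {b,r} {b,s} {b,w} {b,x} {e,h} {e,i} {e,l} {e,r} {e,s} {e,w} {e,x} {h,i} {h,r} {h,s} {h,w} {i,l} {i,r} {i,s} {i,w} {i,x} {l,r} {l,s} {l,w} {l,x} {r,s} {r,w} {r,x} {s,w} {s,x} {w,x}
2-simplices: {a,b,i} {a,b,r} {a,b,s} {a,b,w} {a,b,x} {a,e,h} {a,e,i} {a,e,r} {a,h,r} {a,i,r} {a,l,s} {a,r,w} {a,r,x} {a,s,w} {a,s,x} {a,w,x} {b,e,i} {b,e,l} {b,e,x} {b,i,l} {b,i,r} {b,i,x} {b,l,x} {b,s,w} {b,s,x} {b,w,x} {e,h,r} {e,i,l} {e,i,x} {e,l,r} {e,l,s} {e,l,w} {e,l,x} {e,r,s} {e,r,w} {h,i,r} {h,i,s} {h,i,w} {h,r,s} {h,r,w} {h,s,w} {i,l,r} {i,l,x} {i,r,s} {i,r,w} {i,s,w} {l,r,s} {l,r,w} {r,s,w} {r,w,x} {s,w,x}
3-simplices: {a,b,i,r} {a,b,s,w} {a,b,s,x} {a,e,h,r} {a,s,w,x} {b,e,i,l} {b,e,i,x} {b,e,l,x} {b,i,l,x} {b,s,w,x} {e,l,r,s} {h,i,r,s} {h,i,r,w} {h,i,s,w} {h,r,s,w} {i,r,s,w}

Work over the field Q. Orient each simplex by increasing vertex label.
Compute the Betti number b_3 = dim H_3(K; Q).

n_0=10 n_1=42 n_2=51 n_3=16  [Q]
∂1: piv[ab,ae,ah,ai,al,ar,as,aw,ax] rk=9  ker:be,bi,bl,br,bs,bw,bx,eh,ei,el,er,es,ew,ex,hi,hr,hs,hw,il,ir,is,iw,ix,lr,ls,lw,lx,rs,rw,rx,sw,sx,wx
∂2: piv[abi,abr,abs,abw,abx,aeh,aei,aer,ahr,air,als,arw,arx,asw,asx,awx,bei,bel,bex,bil,bix,blx,elr,els,elw,ers,erw,hir,his,hiw,hrs,hrw,hsw] rk=33  ker:bir,bsw,bsx,bwx,ehr,eil,eix,elx,ilr,ilx,irs,irw,isw,lrs,lrw,rsw,rwx,swx
∂3: piv[abir,absw,absx,aehr,aswx,beil,beix,belx,bilx,bswx,elrs,hirs,hirw,hisw,hrsw] rk=15  ker:irsw
b_3=(16−15)−0=1

b_3=1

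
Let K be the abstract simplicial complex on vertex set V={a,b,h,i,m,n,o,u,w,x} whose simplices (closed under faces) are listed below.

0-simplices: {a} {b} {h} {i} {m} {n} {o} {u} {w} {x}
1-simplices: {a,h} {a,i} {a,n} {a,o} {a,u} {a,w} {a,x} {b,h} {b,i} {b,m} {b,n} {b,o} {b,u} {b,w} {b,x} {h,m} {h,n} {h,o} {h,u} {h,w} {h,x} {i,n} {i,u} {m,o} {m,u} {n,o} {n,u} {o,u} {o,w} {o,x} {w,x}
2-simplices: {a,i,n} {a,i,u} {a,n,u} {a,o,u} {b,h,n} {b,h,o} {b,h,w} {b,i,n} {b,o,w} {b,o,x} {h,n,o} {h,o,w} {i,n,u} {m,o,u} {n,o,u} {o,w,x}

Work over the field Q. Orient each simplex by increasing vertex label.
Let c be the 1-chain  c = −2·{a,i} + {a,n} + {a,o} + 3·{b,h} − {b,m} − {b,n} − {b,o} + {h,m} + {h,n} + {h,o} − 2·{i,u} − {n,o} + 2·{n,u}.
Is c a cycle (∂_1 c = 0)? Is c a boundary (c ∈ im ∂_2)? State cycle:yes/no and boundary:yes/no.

cycle:yes boundary:no

n_0=10 n_1=31 n_2=16  [Q]
∂1: piv[ah,ai,an,ao,au,aw,ax,bh,bm] rk=9  ker:bi,bn,bo,bu,bw,bx,hm,hn,ho,hu,hw,hx,in,iu,mo,mu,no,nu,ou,ow,ox,wx
∂2: piv[ain,aiu,anu,aou,bhn,bho,bhw,bin,bow,box,hno,mou,nou,owx] rk=14  ker:how,inu
∂1c = 0
c vs im∂2: residual ≠ 0 ⇒ not boundary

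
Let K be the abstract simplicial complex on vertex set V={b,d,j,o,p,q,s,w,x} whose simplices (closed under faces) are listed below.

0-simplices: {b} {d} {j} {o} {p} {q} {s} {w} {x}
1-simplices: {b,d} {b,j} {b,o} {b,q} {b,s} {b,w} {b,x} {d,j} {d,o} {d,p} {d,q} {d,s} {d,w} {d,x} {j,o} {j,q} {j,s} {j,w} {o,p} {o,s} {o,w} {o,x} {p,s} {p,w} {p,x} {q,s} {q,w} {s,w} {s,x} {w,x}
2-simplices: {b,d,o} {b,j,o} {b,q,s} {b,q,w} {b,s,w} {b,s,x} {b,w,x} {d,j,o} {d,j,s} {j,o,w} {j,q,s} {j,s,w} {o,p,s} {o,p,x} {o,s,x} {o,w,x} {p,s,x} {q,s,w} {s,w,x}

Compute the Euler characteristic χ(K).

n_0=9 n_1=30 n_2=19
χ=+9−30+19=-2

χ(K)=-2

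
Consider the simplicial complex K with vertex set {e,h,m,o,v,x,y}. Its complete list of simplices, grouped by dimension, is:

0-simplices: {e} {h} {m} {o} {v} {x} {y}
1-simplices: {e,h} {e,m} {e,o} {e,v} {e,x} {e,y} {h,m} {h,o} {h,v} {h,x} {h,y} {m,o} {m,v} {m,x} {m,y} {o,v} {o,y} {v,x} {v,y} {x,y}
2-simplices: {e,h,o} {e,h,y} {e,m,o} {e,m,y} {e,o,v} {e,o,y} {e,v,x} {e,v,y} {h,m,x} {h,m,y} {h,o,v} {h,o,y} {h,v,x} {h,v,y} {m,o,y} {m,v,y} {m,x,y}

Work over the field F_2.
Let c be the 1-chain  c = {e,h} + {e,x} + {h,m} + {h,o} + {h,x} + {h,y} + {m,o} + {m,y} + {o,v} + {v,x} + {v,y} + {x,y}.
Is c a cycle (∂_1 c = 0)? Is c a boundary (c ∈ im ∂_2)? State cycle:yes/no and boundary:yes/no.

cycle:no boundary:no

n_0=7 n_1=20 n_2=17  [Z2]
∂1: piv[eh,em,eo,ev,ex,ey] rk=6  ker:hm,ho,hv,hx,hy,mo,mv,mx,my,ov,oy,vx,vy,xy
∂2: piv[eho,ehy,emo,emy,eov,eoy,evx,evy,hmx,hmy,hov,hvx,mvy,mxy] rk=14  ker:hoy,hvy,moy
∂1c = {h} + {m} + {o} + {v}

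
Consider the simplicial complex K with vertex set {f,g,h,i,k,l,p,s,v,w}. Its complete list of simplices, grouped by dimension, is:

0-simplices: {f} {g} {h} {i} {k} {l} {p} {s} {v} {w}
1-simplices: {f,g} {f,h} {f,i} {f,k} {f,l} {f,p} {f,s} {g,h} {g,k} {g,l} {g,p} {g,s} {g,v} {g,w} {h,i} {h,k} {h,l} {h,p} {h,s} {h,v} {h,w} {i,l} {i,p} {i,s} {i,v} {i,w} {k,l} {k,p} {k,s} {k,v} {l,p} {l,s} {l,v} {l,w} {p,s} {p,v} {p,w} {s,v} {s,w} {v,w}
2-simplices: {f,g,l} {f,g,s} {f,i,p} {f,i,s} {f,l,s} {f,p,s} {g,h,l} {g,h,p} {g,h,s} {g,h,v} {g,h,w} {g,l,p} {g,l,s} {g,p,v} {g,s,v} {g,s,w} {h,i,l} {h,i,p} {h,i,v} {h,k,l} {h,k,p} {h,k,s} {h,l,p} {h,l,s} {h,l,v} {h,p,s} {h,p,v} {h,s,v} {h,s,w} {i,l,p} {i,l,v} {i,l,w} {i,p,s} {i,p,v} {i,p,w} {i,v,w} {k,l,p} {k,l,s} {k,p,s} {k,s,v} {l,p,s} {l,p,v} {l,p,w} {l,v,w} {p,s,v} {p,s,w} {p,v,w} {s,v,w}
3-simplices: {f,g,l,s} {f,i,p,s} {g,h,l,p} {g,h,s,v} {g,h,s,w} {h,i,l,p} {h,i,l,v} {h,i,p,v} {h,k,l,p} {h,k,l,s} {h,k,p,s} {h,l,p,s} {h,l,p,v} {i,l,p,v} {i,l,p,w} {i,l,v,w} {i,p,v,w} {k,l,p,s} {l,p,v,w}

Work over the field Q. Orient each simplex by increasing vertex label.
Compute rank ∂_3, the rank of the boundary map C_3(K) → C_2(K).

n_0=10 n_1=40 n_2=48 n_3=19  [Q]
∂1: piv[fg,fh,fi,fk,fl,fp,fs,gv,gw] rk=9  ker:gh,gk,gl,gp,gs,hi,hk,hl,hp,hs,hv,hw,il,ip,is,iv,iw,kl,kp,ks,kv,lp,ls,lv,lw,ps,pv,pw,sv,sw,vw
∂2: piv[fgl,fgs,fip,fis,fls,fps,ghl,ghp,ghs,ghv,ghw,glp,gpv,gsv,gsw,hil,hip,hiv,hkl,hkp,hks,hlv,hps,ilw,ipw,ivw,ksv,psw] rk=28  ker:gls,hlp,hls,hpv,hsv,hsw,ilp,ilv,ips,ipv,klp,kls,kps,lps,lpv,lpw,lvw,psv,pvw,svw
∂3: piv[fgls,fips,ghlp,ghsv,ghsw,hilp,hilv,hipv,hklp,hkls,hkps,hlps,hlpv,ilpw,ilvw,ipvw] rk=16  ker:ilpv,klps,lpvw
rk∂_3=16

rank∂_3=16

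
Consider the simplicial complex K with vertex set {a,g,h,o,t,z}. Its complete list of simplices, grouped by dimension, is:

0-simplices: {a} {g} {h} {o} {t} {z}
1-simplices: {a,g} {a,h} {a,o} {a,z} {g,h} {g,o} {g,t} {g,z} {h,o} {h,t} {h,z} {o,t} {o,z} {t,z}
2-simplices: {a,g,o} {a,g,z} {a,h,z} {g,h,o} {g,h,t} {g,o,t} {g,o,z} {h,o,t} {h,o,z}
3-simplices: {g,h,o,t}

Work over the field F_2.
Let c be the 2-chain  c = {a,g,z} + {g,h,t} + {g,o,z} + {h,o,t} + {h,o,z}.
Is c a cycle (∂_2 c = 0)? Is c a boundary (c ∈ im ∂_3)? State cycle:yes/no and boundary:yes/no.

n_0=6 n_1=14 n_2=9 n_3=1  [Z2]
∂1: piv[ag,ah,ao,az,gt] rk=5  ker:gh,go,gz,ho,ht,hz,ot,oz,tz
∂2: piv[ago,agz,ahz,gho,ght,got,goz,hoz] rk=8  ker:hot
∂3: piv[ghot] rk=1
∂2c = {a,g} + {a,z} + {g,h} + {g,o} + {g,t} + {h,z} + {o,t}

cycle:no boundary:no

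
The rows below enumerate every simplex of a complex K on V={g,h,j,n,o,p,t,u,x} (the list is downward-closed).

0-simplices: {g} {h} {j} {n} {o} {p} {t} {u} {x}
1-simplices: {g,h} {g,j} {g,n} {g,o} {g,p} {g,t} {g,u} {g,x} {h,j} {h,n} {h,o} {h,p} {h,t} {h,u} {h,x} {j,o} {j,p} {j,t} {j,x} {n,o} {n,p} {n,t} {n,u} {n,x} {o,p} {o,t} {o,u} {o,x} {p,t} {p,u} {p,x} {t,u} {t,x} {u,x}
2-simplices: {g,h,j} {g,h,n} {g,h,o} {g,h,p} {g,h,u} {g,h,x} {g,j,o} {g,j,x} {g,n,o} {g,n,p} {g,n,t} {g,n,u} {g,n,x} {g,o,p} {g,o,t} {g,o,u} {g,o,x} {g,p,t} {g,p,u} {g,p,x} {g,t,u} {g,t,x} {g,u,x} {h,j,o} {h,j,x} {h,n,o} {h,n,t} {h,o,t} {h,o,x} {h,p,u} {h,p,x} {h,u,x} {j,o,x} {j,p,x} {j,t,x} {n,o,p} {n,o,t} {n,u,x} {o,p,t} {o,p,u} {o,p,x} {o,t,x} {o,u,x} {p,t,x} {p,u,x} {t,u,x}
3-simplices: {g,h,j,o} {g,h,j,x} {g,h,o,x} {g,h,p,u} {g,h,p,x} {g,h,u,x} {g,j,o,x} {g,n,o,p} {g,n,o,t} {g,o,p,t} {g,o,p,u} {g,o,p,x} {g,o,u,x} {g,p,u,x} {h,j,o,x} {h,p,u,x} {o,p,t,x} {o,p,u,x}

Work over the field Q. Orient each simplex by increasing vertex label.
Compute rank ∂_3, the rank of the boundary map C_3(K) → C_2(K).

rank∂_3=15

n_0=9 n_1=34 n_2=46 n_3=18  [Q]
∂1: piv[gh,gj,gn,go,gp,gt,gu,gx] rk=8  ker:hj,hn,ho,hp,ht,hu,hx,jo,jp,jt,jx,no,np,nt,nu,nx,op,ot,ou,ox,pt,pu,px,tu,tx,ux
∂2: piv[ghj,ghn,gho,ghp,ghu,ghx,gjo,gjx,gno,gnp,gnt,gnu,gnx,gop,got,gou,gox,gpt,gpu,gpx,gtu,gtx,gux,hnt,jpx,jtx] rk=26  ker:hjo,hjx,hno,hot,hox,hpu,hpx,hux,jox,nop,not,nux,opt,opu,opx,otx,oux,ptx,pux,tux
∂3: piv[ghjo,ghjx,ghox,ghpu,ghpx,ghux,gjox,gnop,gnot,gopt,gopu,gopx,goux,gpux,optx] rk=15  ker:hjox,hpux,opux
rk∂_3=15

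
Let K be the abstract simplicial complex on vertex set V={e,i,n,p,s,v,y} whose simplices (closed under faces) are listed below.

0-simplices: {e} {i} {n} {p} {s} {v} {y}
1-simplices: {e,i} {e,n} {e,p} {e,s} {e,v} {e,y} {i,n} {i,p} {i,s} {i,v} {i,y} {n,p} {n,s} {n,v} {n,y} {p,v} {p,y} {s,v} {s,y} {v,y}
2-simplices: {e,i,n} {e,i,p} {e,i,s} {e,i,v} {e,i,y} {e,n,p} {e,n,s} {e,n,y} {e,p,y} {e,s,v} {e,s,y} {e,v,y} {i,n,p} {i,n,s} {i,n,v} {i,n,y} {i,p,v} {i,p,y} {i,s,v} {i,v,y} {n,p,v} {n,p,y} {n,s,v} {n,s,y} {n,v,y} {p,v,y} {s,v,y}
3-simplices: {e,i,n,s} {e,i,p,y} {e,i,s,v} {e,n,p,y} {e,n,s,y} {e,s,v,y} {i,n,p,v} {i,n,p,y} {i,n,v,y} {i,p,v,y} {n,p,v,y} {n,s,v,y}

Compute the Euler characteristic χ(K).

n_0=7 n_1=20 n_2=27 n_3=12
χ=+7−20+27−12=2

χ(K)=2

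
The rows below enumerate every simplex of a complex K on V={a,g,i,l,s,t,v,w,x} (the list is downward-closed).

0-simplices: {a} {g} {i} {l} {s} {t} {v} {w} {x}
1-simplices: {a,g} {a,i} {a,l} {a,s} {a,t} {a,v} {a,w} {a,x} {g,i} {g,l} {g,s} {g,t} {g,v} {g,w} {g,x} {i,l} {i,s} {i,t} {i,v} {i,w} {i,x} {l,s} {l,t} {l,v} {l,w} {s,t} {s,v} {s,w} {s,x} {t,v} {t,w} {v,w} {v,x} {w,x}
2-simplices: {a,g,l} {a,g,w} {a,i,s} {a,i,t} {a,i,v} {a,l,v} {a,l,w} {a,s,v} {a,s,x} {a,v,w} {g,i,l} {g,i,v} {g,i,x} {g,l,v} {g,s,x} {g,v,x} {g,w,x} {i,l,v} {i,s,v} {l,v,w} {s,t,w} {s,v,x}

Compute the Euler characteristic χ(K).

n_0=9 n_1=34 n_2=22
χ=+9−34+22=-3

χ(K)=-3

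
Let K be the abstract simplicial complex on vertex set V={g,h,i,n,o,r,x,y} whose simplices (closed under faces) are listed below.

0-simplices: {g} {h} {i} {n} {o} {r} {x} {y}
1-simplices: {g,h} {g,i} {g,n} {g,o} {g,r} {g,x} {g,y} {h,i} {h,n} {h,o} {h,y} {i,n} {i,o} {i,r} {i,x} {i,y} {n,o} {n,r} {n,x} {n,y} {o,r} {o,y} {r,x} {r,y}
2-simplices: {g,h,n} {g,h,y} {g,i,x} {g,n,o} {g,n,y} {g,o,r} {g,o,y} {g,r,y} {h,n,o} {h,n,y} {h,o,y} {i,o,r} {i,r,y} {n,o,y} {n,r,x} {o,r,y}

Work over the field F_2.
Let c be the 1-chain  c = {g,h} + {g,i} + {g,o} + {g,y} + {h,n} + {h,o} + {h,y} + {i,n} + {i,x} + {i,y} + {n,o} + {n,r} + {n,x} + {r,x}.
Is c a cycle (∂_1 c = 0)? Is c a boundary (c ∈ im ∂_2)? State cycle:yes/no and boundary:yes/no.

n_0=8 n_1=24 n_2=16  [Z2]
∂1: piv[gh,gi,gn,go,gr,gx,gy] rk=7  ker:hi,hn,ho,hy,in,io,ir,ix,iy,no,nr,nx,ny,or,oy,rx,ry
∂2: piv[ghn,ghy,gix,gno,gny,gor,goy,gry,hno,ior,iry,nrx] rk=12  ker:hny,hoy,noy,ory
∂1c = {n} + {o} + {x} + {y}

cycle:no boundary:no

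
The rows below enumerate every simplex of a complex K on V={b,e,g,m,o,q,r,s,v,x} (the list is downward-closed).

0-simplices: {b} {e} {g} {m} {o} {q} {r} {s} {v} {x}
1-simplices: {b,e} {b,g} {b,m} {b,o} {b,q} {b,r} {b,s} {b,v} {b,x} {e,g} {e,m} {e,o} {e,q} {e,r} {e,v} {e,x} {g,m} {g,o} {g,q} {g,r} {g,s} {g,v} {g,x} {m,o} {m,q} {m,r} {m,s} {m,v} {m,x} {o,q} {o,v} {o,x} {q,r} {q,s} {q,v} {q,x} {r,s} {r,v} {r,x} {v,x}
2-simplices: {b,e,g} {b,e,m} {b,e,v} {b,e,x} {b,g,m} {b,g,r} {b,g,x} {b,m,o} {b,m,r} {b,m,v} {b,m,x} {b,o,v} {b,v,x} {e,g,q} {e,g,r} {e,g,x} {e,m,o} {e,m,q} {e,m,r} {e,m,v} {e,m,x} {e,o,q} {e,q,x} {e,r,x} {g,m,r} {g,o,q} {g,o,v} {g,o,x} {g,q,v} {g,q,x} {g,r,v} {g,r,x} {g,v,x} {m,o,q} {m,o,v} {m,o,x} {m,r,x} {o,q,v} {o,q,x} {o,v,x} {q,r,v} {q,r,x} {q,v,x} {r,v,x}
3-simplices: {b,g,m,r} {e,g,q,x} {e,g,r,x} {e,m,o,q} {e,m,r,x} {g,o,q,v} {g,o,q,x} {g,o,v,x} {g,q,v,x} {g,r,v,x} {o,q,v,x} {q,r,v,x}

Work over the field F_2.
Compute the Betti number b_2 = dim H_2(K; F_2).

b_2=7

n_0=10 n_1=40 n_2=44 n_3=12  [Z2]
∂1: piv[be,bg,bm,bo,bq,br,bs,bv,bx] rk=9  ker:eg,em,eo,eq,er,ev,ex,gm,go,gq,gr,gs,gv,gx,mo,mq,mr,ms,mv,mx,oq,ov,ox,qr,qs,qv,qx,rs,rv,rx,vx
∂2: piv[beg,bem,bev,bex,bgm,bgr,bgx,bmo,bmr,bmv,bmx,bov,bvx,egq,egr,emo,emq,eoq,eqx,erx,goq,gov,gox,gqv,grv,qrv] rk=26  ker:egx,emr,emv,emx,gmr,gqx,grx,gvx,moq,mov,mox,mrx,oqv,oqx,ovx,qrx,qvx,rvx
∂3: piv[bgmr,egqx,egrx,emoq,emrx,goqv,goqx,govx,gqvx,grvx,qrvx] rk=11  ker:oqvx
b_2=(44−26)−11=7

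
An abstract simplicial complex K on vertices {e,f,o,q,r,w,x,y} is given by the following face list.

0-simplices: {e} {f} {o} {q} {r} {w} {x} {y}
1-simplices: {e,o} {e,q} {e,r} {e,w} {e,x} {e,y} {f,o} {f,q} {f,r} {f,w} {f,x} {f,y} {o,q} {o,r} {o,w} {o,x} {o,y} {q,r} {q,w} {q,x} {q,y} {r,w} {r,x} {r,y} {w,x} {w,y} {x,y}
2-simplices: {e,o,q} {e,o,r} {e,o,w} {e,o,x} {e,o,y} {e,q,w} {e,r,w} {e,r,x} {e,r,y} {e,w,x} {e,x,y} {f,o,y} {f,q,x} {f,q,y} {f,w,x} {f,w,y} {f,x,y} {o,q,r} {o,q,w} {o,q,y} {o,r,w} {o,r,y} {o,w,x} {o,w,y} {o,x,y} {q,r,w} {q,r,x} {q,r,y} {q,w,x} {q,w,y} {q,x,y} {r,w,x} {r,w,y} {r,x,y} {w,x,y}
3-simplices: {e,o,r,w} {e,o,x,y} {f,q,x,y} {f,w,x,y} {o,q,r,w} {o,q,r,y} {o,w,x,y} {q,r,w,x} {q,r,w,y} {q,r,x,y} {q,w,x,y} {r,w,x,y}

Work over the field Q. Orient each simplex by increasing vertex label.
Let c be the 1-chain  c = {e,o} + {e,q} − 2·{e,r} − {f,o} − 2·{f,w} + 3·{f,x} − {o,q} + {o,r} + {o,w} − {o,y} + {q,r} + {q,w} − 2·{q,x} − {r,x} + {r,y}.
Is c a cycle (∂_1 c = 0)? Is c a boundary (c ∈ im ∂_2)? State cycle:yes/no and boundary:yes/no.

n_0=8 n_1=27 n_2=35 n_3=12  [Q]
∂1: piv[eo,eq,er,ew,ex,ey,fo] rk=7  ker:fq,fr,fw,fx,fy,oq,or,ow,ox,oy,qr,qw,qx,qy,rw,rx,ry,wx,wy,xy
∂2: piv[eoq,eor,eow,eox,eoy,eqw,erw,erx,ery,ewx,exy,foy,fqx,fqy,fwx,fwy,fxy,oqr,oqy] rk=19  ker:oqw,orw,ory,owx,owy,oxy,qrw,qrx,qry,qwx,qwy,qxy,rwx,rwy,rxy,wxy
∂3: piv[eorw,eoxy,fqxy,fwxy,oqrw,oqry,owxy,qrwx,qrwy,qrxy,qwxy] rk=11  ker:rwxy
∂1c = 0
c vs im∂2: reduces to 0 ⇒ boundary

cycle:yes boundary:yes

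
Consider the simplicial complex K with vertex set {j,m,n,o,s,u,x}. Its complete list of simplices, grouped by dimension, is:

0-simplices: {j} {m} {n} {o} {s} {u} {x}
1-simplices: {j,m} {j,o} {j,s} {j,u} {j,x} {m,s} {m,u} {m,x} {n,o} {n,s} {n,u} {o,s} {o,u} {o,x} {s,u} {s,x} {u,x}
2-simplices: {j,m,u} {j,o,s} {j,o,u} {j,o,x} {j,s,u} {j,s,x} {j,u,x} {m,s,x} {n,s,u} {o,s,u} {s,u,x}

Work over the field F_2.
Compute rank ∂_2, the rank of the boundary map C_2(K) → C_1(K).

n_0=7 n_1=17 n_2=11  [Z2]
∂1: piv[jm,jo,js,ju,jx,no] rk=6  ker:ms,mu,mx,ns,nu,os,ou,ox,su,sx,ux
∂2: piv[jmu,jos,jou,jox,jsu,jsx,jux,msx,nsu] rk=9  ker:osu,sux
rk∂_2=9

rank∂_2=9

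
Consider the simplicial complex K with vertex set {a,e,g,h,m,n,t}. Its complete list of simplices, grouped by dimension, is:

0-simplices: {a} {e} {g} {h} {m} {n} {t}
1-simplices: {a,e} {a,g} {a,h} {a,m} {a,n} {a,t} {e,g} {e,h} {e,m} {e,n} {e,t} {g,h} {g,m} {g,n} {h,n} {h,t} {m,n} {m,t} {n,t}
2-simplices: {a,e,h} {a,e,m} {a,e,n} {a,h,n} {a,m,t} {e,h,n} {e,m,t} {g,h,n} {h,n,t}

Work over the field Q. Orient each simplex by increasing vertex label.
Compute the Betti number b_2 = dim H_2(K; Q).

n_0=7 n_1=19 n_2=9  [Q]
∂1: piv[ae,ag,ah,am,an,at] rk=6  ker:eg,eh,em,en,et,gh,gm,gn,hn,ht,mn,mt,nt
∂2: piv[aeh,aem,aen,ahn,amt,emt,ghn,hnt] rk=8  ker:ehn
b_2=(9−8)−0=1

b_2=1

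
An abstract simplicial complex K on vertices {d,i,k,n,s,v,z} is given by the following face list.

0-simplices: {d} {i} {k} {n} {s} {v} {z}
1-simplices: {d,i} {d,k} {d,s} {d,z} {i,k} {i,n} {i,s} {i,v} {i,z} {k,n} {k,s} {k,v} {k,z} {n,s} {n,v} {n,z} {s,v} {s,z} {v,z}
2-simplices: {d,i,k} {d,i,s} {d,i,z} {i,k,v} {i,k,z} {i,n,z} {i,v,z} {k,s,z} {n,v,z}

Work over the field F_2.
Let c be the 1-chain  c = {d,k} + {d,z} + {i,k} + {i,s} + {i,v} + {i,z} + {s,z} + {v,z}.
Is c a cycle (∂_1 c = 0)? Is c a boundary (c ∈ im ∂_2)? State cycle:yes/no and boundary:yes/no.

n_0=7 n_1=19 n_2=9  [Z2]
∂1: piv[di,dk,ds,dz,in,iv] rk=6  ker:ik,is,iz,kn,ks,kv,kz,ns,nv,nz,sv,sz,vz
∂2: piv[dik,dis,diz,ikv,ikz,inz,ivz,ksz,nvz] rk=9
∂1c = 0
c vs im∂2: residual ≠ 0 ⇒ not boundary

cycle:yes boundary:no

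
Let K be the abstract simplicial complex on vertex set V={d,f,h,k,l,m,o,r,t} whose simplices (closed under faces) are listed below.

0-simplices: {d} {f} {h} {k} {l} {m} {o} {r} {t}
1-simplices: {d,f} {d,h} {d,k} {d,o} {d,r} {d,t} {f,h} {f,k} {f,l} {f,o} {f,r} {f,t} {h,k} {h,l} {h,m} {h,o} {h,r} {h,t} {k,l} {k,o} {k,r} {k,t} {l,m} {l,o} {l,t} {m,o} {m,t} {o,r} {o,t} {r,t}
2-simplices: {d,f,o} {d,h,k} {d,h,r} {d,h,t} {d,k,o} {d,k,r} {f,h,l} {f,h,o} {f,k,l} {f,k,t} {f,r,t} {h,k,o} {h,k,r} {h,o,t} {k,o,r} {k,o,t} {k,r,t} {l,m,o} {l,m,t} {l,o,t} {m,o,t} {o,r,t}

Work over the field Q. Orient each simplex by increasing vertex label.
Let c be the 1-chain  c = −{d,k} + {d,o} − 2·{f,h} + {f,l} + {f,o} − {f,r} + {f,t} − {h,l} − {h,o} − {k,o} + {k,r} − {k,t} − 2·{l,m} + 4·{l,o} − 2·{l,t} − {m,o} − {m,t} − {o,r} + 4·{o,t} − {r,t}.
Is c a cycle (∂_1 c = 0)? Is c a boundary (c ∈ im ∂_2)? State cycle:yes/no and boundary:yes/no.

n_0=9 n_1=30 n_2=22  [Q]
∂1: piv[df,dh,dk,do,dr,dt,fl,hm] rk=8  ker:fh,fk,fo,fr,ft,hk,hl,ho,hr,ht,kl,ko,kr,kt,lm,lo,lt,mo,mt,or,ot,rt
∂2: piv[dfo,dhk,dhr,dht,dko,dkr,fhl,fho,fkl,fkt,frt,hko,hot,kor,kot,krt,lmo,lmt,lot] rk=19  ker:hkr,mot,ort
∂1c = 0
c vs im∂2: reduces to 0 ⇒ boundary

cycle:yes boundary:yes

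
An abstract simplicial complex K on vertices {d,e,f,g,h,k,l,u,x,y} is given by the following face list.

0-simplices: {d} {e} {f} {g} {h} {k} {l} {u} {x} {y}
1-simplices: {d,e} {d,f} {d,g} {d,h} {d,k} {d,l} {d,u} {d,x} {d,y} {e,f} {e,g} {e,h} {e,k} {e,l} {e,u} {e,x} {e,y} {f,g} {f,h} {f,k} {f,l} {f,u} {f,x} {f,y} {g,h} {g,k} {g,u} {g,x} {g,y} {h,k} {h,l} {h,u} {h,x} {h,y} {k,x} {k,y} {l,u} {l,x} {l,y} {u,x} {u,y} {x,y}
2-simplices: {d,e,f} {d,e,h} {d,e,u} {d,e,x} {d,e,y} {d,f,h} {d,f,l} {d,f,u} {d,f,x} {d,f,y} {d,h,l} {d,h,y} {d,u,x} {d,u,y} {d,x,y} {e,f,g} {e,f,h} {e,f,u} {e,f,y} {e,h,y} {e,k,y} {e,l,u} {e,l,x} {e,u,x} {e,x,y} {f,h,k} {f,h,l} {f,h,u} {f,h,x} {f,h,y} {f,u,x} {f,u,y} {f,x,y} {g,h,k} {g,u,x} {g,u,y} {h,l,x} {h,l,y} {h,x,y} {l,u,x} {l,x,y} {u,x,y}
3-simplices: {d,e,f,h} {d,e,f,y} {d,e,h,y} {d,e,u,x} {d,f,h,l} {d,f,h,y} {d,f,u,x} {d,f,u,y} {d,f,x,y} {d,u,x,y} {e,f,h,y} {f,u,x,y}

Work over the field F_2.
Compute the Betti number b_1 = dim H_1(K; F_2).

b_1=6

n_0=10 n_1=42 n_2=42 n_3=12  [Z2]
∂1: piv[de,df,dg,dh,dk,dl,du,dx,dy] rk=9  ker:ef,eg,eh,ek,el,eu,ex,ey,fg,fh,fk,fl,fu,fx,fy,gh,gk,gu,gx,gy,hk,hl,hu,hx,hy,kx,ky,lu,lx,ly,ux,uy,xy
∂2: piv[def,deh,deu,dex,dey,dfh,dfl,dfu,dfx,dfy,dhl,dhy,dux,duy,dxy,efg,eky,elu,elx,fhk,fhu,fhx,ghk,gux,guy,hlx,hly] rk=27  ker:efh,efu,efy,ehy,eux,exy,fhl,fhy,fux,fuy,fxy,hxy,lux,lxy,uxy
∂3: piv[defh,defy,dehy,deux,dfhl,dfhy,dfux,dfuy,dfxy,duxy] rk=10  ker:efhy,fuxy
b_1=(42−9)−27=6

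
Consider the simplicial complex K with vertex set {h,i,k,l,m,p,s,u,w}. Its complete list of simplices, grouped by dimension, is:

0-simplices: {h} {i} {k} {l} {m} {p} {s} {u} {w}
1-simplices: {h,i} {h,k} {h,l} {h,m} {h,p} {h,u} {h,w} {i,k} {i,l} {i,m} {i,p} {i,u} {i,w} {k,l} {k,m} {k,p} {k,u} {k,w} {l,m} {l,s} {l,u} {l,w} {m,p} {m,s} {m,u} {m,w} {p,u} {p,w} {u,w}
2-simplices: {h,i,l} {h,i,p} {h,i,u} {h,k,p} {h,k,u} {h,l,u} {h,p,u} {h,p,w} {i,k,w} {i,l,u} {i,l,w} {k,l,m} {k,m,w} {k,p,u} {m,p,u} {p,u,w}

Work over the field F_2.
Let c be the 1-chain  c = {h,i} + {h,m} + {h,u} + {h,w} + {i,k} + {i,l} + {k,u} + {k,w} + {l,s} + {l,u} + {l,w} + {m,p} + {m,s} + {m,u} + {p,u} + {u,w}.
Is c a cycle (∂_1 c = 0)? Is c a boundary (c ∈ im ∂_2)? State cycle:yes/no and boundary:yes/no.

n_0=9 n_1=29 n_2=16  [Z2]
∂1: piv[hi,hk,hl,hm,hp,hu,hw,ls] rk=8  ker:ik,il,im,ip,iu,iw,kl,km,kp,ku,kw,lm,lu,lw,mp,ms,mu,mw,pu,pw,uw
∂2: piv[hil,hip,hiu,hkp,hku,hlu,hpu,hpw,ikw,ilw,klm,kmw,mpu,puw] rk=14  ker:ilu,kpu
∂1c = {i} + {k}

cycle:no boundary:no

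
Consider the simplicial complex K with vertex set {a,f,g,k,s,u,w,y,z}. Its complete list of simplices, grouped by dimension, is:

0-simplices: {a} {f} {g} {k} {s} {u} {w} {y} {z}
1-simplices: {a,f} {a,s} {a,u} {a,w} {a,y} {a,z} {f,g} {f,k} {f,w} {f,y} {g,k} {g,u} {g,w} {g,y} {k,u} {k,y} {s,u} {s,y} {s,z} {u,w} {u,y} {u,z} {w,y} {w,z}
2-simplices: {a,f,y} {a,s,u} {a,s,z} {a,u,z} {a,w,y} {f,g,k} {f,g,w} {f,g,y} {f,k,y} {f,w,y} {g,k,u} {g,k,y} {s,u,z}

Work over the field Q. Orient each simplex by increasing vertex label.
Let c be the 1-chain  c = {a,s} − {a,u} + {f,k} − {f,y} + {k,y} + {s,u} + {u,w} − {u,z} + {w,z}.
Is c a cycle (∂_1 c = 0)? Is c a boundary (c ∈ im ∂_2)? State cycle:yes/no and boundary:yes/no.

cycle:yes boundary:no

n_0=9 n_1=24 n_2=13  [Q]
∂1: piv[af,as,au,aw,ay,az,fg,fk] rk=8  ker:fw,fy,gk,gu,gw,gy,ku,ky,su,sy,sz,uw,uy,uz,wy,wz
∂2: piv[afy,asu,asz,auz,awy,fgk,fgw,fgy,fky,fwy,gku] rk=11  ker:gky,suz
∂1c = 0
c vs im∂2: residual ≠ 0 ⇒ not boundary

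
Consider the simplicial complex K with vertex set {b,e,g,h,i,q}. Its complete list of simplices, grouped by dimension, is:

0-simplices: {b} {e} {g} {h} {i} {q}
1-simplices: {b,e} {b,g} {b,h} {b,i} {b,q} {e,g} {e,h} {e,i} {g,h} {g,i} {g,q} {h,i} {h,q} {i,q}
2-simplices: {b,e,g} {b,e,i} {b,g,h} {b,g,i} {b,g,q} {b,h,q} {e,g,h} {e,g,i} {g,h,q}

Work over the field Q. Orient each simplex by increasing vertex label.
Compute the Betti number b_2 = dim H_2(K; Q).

b_2=2

n_0=6 n_1=14 n_2=9  [Q]
∂1: piv[be,bg,bh,bi,bq] rk=5  ker:eg,eh,ei,gh,gi,gq,hi,hq,iq
∂2: piv[beg,bei,bgh,bgi,bgq,bhq,egh] rk=7  ker:egi,ghq
b_2=(9−7)−0=2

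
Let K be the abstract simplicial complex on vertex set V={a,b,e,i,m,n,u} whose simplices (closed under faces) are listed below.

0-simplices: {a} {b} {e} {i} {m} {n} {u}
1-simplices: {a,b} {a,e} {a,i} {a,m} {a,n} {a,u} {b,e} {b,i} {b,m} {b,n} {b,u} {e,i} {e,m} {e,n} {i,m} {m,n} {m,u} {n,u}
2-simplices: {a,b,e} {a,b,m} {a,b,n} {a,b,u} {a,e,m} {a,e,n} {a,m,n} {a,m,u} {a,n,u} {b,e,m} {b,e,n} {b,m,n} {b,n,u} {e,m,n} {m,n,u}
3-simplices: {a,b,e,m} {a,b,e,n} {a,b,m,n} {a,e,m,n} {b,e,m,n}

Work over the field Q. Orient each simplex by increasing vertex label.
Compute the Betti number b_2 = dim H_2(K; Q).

n_0=7 n_1=18 n_2=15 n_3=5  [Q]
∂1: piv[ab,ae,ai,am,an,au] rk=6  ker:be,bi,bm,bn,bu,ei,em,en,im,mn,mu,nu
∂2: piv[abe,abm,abn,abu,aem,aen,amn,amu,anu] rk=9  ker:bem,ben,bmn,bnu,emn,mnu
∂3: piv[abem,aben,abmn,aemn] rk=4  ker:bemn
b_2=(15−9)−4=2

b_2=2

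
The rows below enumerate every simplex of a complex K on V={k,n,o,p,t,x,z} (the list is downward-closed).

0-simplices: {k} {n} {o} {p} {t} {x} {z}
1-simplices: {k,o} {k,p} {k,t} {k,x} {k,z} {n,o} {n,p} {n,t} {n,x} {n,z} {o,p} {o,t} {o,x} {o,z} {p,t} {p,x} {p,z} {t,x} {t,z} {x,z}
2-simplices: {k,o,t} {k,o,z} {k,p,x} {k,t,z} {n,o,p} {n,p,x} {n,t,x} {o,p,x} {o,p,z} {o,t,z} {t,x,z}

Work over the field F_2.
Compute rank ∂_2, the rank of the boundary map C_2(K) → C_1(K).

rank∂_2=10

n_0=7 n_1=20 n_2=11  [Z2]
∂1: piv[ko,kp,kt,kx,kz,no] rk=6  ker:np,nt,nx,nz,op,ot,ox,oz,pt,px,pz,tx,tz,xz
∂2: piv[kot,koz,kpx,ktz,nop,npx,ntx,opx,opz,txz] rk=10  ker:otz
rk∂_2=10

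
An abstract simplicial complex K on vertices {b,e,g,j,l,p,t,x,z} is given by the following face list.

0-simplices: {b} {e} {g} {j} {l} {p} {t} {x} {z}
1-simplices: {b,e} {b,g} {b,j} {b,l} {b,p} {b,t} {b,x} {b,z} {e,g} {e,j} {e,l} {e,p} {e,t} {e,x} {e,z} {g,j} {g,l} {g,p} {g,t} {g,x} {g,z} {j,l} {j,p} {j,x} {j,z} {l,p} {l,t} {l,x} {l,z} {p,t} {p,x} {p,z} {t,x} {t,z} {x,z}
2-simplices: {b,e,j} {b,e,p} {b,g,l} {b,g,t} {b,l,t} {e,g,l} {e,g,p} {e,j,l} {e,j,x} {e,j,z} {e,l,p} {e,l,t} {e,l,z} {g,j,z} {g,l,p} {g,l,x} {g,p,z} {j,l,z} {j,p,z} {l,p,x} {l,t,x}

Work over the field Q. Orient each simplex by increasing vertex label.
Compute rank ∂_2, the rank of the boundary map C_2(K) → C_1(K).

n_0=9 n_1=35 n_2=21  [Q]
∂1: piv[be,bg,bj,bl,bp,bt,bx,bz] rk=8  ker:eg,ej,el,ep,et,ex,ez,gj,gl,gp,gt,gx,gz,jl,jp,jx,jz,lp,lt,lx,lz,pt,px,pz,tx,tz,xz
∂2: piv[bej,bep,bgl,bgt,blt,egl,egp,ejl,ejx,ejz,elp,elt,elz,gjz,glx,gpz,jpz,lpx,ltx] rk=19  ker:glp,jlz
rk∂_2=19

rank∂_2=19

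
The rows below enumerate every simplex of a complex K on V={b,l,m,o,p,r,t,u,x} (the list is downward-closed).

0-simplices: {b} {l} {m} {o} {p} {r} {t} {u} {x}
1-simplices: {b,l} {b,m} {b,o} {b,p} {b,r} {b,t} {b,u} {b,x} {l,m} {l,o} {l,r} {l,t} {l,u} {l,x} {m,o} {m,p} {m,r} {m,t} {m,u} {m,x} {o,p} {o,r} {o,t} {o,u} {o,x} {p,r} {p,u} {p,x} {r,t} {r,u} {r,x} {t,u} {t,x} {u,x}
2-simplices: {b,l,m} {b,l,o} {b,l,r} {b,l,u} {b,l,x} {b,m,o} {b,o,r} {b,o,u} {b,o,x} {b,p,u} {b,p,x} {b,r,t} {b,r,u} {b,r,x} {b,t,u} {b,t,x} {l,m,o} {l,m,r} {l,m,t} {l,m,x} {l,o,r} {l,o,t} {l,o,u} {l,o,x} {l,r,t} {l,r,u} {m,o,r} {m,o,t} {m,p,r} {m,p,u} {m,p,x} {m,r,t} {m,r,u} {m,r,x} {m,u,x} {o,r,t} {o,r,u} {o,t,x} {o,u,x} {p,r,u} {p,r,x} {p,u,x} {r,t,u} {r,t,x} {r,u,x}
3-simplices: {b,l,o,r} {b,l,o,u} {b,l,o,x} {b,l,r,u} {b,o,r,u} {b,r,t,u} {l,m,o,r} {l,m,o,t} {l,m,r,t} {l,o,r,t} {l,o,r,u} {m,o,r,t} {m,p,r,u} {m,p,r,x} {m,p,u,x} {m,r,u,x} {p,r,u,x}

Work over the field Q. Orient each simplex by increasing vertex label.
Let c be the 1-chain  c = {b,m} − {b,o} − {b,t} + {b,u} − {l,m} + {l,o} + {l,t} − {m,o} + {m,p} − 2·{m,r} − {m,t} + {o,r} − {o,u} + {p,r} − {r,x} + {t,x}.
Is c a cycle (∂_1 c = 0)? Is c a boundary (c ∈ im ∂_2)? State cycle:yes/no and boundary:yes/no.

n_0=9 n_1=34 n_2=45 n_3=17  [Q]
∂1: piv[bl,bm,bo,bp,br,bt,bu,bx] rk=8  ker:lm,lo,lr,lt,lu,lx,mo,mp,mr,mt,mu,mx,op,or,ot,ou,ox,pr,pu,px,rt,ru,rx,tu,tx,ux
∂2: piv[blm,blo,blr,blu,blx,bmo,bor,bou,box,bpu,bpx,brt,bru,brx,btu,btx,lmr,lmt,lmx,lot,lrt,mpr,mpu,mpx,mux] rk=25  ker:lmo,lor,lou,lox,lru,mor,mot,mrt,mru,mrx,ort,oru,otx,oux,pru,prx,pux,rtu,rtx,rux
∂3: piv[blor,blou,blox,blru,boru,brtu,lmor,lmot,lmrt,lort,mpru,mprx,mpux,mrux] rk=14  ker:loru,mort,prux
∂1c = −{l} + 3·{m} − {o} + {r} − 2·{t}

cycle:no boundary:no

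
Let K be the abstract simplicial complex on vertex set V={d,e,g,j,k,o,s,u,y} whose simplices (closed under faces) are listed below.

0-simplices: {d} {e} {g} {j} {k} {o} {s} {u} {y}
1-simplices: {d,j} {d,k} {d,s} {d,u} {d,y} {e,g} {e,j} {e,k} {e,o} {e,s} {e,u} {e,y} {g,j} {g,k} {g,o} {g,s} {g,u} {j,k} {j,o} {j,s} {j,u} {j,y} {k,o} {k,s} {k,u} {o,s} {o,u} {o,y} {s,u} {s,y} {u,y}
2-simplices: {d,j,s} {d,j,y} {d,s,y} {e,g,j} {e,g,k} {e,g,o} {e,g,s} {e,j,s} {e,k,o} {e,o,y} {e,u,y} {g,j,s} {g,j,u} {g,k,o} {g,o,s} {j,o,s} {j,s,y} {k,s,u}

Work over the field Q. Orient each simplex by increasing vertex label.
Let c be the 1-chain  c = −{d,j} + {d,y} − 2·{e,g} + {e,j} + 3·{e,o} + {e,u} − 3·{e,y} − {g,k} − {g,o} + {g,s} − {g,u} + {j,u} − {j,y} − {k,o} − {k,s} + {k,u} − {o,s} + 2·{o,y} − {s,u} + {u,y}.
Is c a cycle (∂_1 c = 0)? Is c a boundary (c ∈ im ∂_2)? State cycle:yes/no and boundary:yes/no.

n_0=9 n_1=31 n_2=18  [Q]
∂1: piv[dj,dk,ds,du,dy,eg,ej,eo] rk=8  ker:ek,es,eu,ey,gj,gk,go,gs,gu,jk,jo,js,ju,jy,ko,ks,ku,os,ou,oy,su,sy,uy
∂2: piv[djs,djy,dsy,egj,egk,ego,egs,ejs,eko,eoy,euy,gju,gos,jos,ksu] rk=15  ker:gjs,gko,jsy
∂1c = 0
c vs im∂2: reduces to 0 ⇒ boundary

cycle:yes boundary:yes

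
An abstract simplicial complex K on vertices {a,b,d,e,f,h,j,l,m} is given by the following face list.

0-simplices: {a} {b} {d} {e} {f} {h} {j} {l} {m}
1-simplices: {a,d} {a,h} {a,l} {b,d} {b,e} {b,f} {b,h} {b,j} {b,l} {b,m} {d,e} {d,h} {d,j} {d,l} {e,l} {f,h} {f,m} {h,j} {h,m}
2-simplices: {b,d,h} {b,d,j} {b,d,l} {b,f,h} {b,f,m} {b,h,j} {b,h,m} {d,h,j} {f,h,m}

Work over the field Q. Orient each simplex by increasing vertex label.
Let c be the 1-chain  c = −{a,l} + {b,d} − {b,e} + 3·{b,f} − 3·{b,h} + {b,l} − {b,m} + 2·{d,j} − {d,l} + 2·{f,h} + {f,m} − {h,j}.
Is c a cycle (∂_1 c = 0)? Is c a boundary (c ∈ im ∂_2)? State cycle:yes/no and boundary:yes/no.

n_0=9 n_1=19 n_2=9  [Q]
∂1: piv[ad,ah,al,bd,be,bf,bj,bm] rk=8  ker:bh,bl,de,dh,dj,dl,el,fh,fm,hj,hm
∂2: piv[bdh,bdj,bdl,bfh,bfm,bhj,bhm] rk=7  ker:dhj,fhm
∂1c = {a} − {e} + {j} − {l}

cycle:no boundary:no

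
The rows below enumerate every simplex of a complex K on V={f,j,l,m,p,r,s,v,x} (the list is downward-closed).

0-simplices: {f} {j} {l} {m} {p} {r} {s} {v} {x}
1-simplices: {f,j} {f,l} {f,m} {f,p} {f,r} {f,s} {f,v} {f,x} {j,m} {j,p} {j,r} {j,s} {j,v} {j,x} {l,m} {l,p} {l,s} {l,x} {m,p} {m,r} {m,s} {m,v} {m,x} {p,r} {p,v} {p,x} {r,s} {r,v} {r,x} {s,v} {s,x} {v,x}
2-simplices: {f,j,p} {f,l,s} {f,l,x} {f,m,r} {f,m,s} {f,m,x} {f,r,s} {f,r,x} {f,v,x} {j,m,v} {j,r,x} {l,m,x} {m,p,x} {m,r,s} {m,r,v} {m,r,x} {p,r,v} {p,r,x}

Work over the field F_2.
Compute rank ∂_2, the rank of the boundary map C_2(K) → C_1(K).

n_0=9 n_1=32 n_2=18  [Z2]
∂1: piv[fj,fl,fm,fp,fr,fs,fv,fx] rk=8  ker:jm,jp,jr,js,jv,jx,lm,lp,ls,lx,mp,mr,ms,mv,mx,pr,pv,px,rs,rv,rx,sv,sx,vx
∂2: piv[fjp,fls,flx,fmr,fms,fmx,frs,frx,fvx,jmv,jrx,lmx,mpx,mrv,prv,prx] rk=16  ker:mrs,mrx
rk∂_2=16

rank∂_2=16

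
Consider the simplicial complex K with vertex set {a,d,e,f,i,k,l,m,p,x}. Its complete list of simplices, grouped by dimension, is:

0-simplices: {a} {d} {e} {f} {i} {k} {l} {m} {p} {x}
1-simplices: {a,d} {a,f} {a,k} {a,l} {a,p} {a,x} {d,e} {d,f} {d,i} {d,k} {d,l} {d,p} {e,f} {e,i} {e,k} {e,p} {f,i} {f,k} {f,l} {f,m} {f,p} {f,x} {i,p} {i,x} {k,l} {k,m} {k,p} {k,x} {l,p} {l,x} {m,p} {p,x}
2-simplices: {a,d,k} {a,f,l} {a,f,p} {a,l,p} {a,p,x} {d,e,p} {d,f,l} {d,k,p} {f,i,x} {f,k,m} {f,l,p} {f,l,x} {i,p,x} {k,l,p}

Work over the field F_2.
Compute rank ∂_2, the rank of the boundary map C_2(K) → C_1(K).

n_0=10 n_1=32 n_2=14  [Z2]
∂1: piv[ad,af,ak,al,ap,ax,de,di,fm] rk=9  ker:df,dk,dl,dp,ef,ei,ek,ep,fi,fk,fl,fp,fx,ip,ix,kl,km,kp,kx,lp,lx,mp,px
∂2: piv[adk,afl,afp,alp,apx,dep,dfl,dkp,fix,fkm,flx,ipx,klp] rk=13  ker:flp
rk∂_2=13

rank∂_2=13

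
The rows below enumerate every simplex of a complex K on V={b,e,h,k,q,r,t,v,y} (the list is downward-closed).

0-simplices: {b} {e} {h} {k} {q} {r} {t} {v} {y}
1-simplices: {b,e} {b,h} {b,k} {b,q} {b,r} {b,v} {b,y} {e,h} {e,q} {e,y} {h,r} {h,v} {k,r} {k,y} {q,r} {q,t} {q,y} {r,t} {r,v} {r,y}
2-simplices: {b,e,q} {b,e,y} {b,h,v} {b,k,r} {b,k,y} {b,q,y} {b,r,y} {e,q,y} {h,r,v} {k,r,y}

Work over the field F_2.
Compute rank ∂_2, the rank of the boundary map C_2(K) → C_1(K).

rank∂_2=8

n_0=9 n_1=20 n_2=10  [Z2]
∂1: piv[be,bh,bk,bq,br,bv,by,qt] rk=8  ker:eh,eq,ey,hr,hv,kr,ky,qr,qy,rt,rv,ry
∂2: piv[beq,bey,bhv,bkr,bky,bqy,bry,hrv] rk=8  ker:eqy,kry
rk∂_2=8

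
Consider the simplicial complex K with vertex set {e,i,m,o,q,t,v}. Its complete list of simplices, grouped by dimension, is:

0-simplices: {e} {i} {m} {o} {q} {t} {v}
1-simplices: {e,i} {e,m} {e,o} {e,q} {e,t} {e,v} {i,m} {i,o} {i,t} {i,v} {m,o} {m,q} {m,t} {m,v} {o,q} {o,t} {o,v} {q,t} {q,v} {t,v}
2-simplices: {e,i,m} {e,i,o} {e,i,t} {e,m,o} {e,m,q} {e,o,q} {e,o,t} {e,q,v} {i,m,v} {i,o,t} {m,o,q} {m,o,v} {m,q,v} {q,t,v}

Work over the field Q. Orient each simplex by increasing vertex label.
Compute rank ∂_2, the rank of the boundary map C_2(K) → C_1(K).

n_0=7 n_1=20 n_2=14  [Q]
∂1: piv[ei,em,eo,eq,et,ev] rk=6  ker:im,io,it,iv,mo,mq,mt,mv,oq,ot,ov,qt,qv,tv
∂2: piv[eim,eio,eit,emo,emq,eoq,eot,eqv,imv,mov,mqv,qtv] rk=12  ker:iot,moq
rk∂_2=12

rank∂_2=12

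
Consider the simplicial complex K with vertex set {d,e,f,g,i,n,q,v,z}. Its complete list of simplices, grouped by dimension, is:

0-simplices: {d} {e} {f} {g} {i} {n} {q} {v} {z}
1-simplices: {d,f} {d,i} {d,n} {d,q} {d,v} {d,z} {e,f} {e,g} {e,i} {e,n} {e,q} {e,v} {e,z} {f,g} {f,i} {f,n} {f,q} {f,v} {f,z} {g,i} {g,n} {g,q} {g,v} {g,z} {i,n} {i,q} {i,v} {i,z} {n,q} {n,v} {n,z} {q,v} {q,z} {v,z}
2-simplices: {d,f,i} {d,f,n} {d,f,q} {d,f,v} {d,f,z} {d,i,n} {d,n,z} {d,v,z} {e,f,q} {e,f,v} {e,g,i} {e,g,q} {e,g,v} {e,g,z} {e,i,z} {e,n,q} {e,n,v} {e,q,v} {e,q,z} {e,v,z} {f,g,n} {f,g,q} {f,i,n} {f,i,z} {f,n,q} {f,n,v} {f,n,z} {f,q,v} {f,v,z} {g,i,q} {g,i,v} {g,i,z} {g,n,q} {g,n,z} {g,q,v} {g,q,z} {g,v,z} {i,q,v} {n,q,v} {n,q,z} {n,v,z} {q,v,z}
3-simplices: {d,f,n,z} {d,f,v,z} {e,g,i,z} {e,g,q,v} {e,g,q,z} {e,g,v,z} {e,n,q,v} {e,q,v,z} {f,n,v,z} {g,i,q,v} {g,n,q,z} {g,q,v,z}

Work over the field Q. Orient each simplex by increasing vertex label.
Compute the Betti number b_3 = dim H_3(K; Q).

b_3=1

n_0=9 n_1=34 n_2=42 n_3=12  [Q]
∂1: piv[df,di,dn,dq,dv,dz,ef,eg] rk=8  ker:ei,en,eq,ev,ez,fg,fi,fn,fq,fv,fz,gi,gn,gq,gv,gz,in,iq,iv,iz,nq,nv,nz,qv,qz,vz
∂2: piv[dfi,dfn,dfq,dfv,dfz,din,dnz,dvz,efq,efv,egi,egq,egv,egz,eiz,enq,env,eqv,eqz,evz,fgn,fgq,fiz,fnq,giq,giv] rk=26  ker:fin,fnv,fnz,fqv,fvz,giz,gnq,gnz,gqv,gqz,gvz,iqv,nqv,nqz,nvz,qvz
∂3: piv[dfnz,dfvz,egiz,egqv,egqz,egvz,enqv,eqvz,fnvz,giqv,gnqz] rk=11  ker:gqvz
b_3=(12−11)−0=1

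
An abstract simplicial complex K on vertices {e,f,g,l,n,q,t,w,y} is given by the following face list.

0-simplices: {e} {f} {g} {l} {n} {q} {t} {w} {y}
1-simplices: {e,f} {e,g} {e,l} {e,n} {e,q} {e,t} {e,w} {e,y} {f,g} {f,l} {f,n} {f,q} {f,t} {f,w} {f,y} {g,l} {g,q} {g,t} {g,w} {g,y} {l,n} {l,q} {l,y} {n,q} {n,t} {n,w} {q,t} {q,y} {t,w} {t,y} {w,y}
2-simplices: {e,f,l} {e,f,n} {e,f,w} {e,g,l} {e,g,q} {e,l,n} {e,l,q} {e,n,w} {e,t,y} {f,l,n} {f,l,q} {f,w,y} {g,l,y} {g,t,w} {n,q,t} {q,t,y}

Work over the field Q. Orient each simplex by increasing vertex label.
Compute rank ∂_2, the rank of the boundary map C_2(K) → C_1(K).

n_0=9 n_1=31 n_2=16  [Q]
∂1: piv[ef,eg,el,en,eq,et,ew,ey] rk=8  ker:fg,fl,fn,fq,ft,fw,fy,gl,gq,gt,gw,gy,ln,lq,ly,nq,nt,nw,qt,qy,tw,ty,wy
∂2: piv[efl,efn,efw,egl,egq,eln,elq,enw,ety,flq,fwy,gly,gtw,nqt,qty] rk=15  ker:fln
rk∂_2=15

rank∂_2=15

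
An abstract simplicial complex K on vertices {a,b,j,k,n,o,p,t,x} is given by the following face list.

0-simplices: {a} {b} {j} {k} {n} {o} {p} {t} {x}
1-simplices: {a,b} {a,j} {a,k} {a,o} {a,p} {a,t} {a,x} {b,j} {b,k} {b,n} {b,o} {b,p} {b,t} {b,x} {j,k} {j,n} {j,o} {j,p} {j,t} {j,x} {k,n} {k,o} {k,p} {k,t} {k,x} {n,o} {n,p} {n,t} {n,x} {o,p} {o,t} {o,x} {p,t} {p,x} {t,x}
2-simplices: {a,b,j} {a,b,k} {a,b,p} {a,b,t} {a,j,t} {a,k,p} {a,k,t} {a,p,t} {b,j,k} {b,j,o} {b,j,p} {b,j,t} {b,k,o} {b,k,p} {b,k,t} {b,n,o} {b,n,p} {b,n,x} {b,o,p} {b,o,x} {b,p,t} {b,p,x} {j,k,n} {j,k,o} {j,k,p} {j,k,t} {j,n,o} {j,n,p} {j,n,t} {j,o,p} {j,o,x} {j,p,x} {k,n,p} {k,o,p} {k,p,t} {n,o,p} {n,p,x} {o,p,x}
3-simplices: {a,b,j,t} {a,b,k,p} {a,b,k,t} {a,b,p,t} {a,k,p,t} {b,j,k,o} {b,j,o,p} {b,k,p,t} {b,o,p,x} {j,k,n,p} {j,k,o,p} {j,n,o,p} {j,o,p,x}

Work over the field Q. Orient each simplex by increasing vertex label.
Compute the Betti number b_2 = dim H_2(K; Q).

b_2=4

n_0=9 n_1=35 n_2=38 n_3=13  [Q]
∂1: piv[ab,aj,ak,ao,ap,at,ax,bn] rk=8  ker:bj,bk,bo,bp,bt,bx,jk,jn,jo,jp,jt,jx,kn,ko,kp,kt,kx,no,np,nt,nx,op,ot,ox,pt,px,tx
∂2: piv[abj,abk,abp,abt,ajt,akp,akt,apt,bjk,bjo,bjp,bko,bno,bnp,bnx,bop,box,bpx,jkn,jno,jnt,jox] rk=22  ker:bjt,bkp,bkt,bpt,jko,jkp,jkt,jnp,jop,jpx,knp,kop,kpt,nop,npx,opx
∂3: piv[abjt,abkp,abkt,abpt,akpt,bjko,bjop,bopx,jknp,jkop,jnop,jopx] rk=12  ker:bkpt
b_2=(38−22)−12=4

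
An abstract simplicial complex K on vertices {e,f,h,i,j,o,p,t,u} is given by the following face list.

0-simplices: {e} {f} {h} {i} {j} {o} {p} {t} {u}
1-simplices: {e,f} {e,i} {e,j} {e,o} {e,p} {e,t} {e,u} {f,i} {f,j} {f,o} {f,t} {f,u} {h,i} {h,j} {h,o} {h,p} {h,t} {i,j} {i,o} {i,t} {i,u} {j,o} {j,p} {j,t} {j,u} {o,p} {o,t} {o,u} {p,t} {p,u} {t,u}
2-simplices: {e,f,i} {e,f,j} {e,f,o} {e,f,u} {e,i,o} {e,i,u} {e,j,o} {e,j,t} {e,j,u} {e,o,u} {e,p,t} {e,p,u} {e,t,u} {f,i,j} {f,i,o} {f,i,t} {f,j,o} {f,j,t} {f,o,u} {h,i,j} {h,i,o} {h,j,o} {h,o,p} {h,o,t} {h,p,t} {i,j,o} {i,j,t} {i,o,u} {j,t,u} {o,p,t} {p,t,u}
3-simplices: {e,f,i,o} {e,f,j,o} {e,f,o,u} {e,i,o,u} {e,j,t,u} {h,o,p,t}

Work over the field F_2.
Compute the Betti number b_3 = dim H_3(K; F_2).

b_3=0

n_0=9 n_1=31 n_2=31 n_3=6  [Z2]
∂1: piv[ef,ei,ej,eo,ep,et,eu,hi] rk=8  ker:fi,fj,fo,ft,fu,hj,ho,hp,ht,ij,io,it,iu,jo,jp,jt,ju,op,ot,ou,pt,pu,tu
∂2: piv[efi,efj,efo,efu,eio,eiu,ejo,ejt,eju,eou,ept,epu,etu,fij,fit,fjt,hij,hio,hop,hot,hpt] rk=21  ker:fio,fjo,fou,hjo,ijo,ijt,iou,jtu,opt,ptu
∂3: piv[efio,efjo,efou,eiou,ejtu,hopt] rk=6
b_3=(6−6)−0=0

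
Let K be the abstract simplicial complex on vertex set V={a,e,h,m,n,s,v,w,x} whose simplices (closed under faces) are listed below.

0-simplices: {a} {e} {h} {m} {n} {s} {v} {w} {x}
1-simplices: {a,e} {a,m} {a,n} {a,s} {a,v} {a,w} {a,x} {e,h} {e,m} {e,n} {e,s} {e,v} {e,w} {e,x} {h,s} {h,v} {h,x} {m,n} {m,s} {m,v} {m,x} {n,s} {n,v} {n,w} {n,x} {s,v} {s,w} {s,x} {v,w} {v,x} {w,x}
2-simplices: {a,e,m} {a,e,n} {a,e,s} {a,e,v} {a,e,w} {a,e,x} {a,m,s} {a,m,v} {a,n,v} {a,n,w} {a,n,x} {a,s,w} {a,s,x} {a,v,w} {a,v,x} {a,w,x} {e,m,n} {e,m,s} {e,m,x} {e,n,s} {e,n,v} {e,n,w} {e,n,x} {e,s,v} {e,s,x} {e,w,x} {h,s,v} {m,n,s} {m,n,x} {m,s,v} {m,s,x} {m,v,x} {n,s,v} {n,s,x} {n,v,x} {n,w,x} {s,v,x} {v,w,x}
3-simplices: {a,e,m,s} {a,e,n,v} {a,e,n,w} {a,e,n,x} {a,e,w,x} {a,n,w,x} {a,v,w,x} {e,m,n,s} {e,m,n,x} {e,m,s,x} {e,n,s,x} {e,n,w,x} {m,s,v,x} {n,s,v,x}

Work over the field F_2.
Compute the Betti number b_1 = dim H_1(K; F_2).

b_1=2

n_0=9 n_1=31 n_2=38 n_3=14  [Z2]
∂1: piv[ae,am,an,as,av,aw,ax,eh] rk=8  ker:em,en,es,ev,ew,ex,hs,hv,hx,mn,ms,mv,mx,ns,nv,nw,nx,sv,sw,sx,vw,vx,wx
∂2: piv[aem,aen,aes,aev,aew,aex,ams,amv,anv,anw,anx,asw,asx,avw,avx,awx,emn,emx,ens,esv,hsv] rk=21  ker:ems,env,enw,enx,esx,ewx,mns,mnx,msv,msx,mvx,nsv,nsx,nvx,nwx,svx,vwx
∂3: piv[aems,aenv,aenw,aenx,aewx,anwx,avwx,emns,emnx,emsx,ensx,msvx,nsvx] rk=13  ker:enwx
b_1=(31−8)−21=2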